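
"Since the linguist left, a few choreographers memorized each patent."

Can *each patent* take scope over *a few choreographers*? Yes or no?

Yes

The adjunct clause does not contain *each patent*, which is the matrix object.
Clause-internal QR can adjoin the lower DP above the subject, yielding the inverse reading.
The sentence is scopally ambiguous between *a few choreographers* > *each patent* and *each patent* > *a few choreographers*.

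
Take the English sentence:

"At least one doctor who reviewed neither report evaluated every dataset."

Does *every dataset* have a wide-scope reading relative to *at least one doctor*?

Yes

The RC *who reviewed neither report* is an island, but *every dataset* is not inside it — it is the matrix object, a clausemate of *at least one doctor*.
Clause-internal QR can adjoin the lower DP above the subject, yielding the inverse reading.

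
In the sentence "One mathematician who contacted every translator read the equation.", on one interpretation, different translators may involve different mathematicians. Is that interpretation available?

The paraphrase describes the scope ordering *every translator* > *one mathematician*.
*every translator* is embedded in the relative clause *who contacted every translator*.
Relative clauses are scope islands: a quantifier cannot QR out of a relative clause to take scope in the matrix clause.
So *every translator* cannot raise high enough to outscope *one mathematician*; only the surface ordering *one mathematician* > *every translator* is available.

No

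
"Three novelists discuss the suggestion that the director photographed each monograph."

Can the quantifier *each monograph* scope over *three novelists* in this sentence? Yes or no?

Structurally, *each monograph* is inside the complex NP *the suggestion that the director photographed each monograph*.
A that-clause complement to a noun is an island; QR cannot cross the NP boundary.
So *each monograph* cannot raise to a position above *three novelists*.

No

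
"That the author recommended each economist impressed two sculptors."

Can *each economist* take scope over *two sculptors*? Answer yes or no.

*each economist* occurs within the sentential subject *that the author recommended each economist*.
Clausal subjects are scope islands; QR from inside the subject into the matrix is barred.
*each economist* is confined to the island and cannot take scope over *two sculptors*.

No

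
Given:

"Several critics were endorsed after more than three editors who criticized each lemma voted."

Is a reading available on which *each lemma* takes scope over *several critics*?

No

The DP *each lemma* is contained in the relative clause *who criticized each lemma*, which is itself inside the adjunct *after more than three editors who criticized each lemma voted*.
Even if one barrier were somehow void, the other would still block QR.
There is no licit LF on which *each lemma* c-commands *several critics*.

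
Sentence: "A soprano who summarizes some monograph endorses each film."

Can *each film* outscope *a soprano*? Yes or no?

Yes

The relative clause *who summarizes some monograph* modifies *a soprano*, but *each film* is not inside that relative clause — it is an argument of the matrix verb.
No island intervenes, so both surface and inverse scope are derivable.
The sentence is scopally ambiguous between *a soprano* > *each film* and *each film* > *a soprano*.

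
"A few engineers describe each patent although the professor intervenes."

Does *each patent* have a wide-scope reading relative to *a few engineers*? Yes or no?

Yes

The adjunct clause does not contain *each patent*, which is the matrix object.
Clause-internal QR can adjoin the lower DP above the subject, yielding the inverse reading.
So *each patent* > *a few engineers* is among the available readings.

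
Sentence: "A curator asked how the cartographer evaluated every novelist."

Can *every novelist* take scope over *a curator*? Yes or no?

No

Structurally, *every novelist* is inside the embedded question *how the cartographer evaluated every novelist*.
Embedded questions are wh-islands: a quantifier inside an indirect question cannot QR into the matrix clause.
The inverse ordering *every novelist* > *a curator* is therefore underivable.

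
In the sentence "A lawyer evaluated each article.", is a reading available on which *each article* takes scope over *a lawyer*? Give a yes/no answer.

Yes

*a lawyer* and *each article* are co-arguments of the matrix verb, with nothing but a clause-internal boundary between them.
Nothing blocks QR of the lower DP to a position above the higher one, so inverse scope is available.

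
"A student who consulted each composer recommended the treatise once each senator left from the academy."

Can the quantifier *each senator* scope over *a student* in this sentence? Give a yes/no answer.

No

The DP *each senator* is contained in the adjunct clause *once each senator left from the academy*.
Since the clause is an adjunct (not a complement), the Adjunct Condition blocks QR across its edge.
So *each senator* cannot raise to a position above *a student*.
(Only the surface reading survives: one fixed student with respect to all the relevant senators.)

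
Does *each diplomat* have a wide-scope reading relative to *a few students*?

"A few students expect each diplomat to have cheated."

*each diplomat* is an ECM subject; ECM complements are not islands, and the embedded quantifier may take matrix scope.
Since no island is crossed, the inverse ordering is licensed alongside surface scope.

Yes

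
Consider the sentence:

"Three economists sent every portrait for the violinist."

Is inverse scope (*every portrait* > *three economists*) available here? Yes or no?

Yes

*three economists* and *every portrait* are co-arguments of the matrix verb, with nothing but a clause-internal boundary between them.
No island intervenes, so both surface and inverse scope are derivable.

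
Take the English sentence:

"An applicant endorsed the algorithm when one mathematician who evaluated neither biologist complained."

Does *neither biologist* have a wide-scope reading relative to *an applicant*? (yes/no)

No

*neither biologist* occurs within the relative clause *who evaluated neither biologist*, which is itself inside the adjunct *when one mathematician who evaluated neither biologist complained*.
The quantifier would have to escape first the RC and then the adjunct — two independent island violations.
So *neither biologist* cannot raise to a position above *an applicant*.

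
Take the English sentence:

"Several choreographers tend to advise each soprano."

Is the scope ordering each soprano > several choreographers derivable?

Yes

Infinitival complements of raising predicates do not block QR; *each soprano* and *several choreographers* are effectively clausemates.
QR within a single clause is free, so the lower quantifier may take scope over the higher one.
Both orderings are possible: *several choreographers* > *each soprano* and *each soprano* > *several choreographers*.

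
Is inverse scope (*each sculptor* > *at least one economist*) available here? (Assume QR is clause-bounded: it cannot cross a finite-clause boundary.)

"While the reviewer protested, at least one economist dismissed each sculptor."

Yes

Although there is an adjunct clause, *each sculptor* is in the main clause, not inside the adjunct.
QR within a single clause is free, so the lower quantifier may take scope over the higher one.
Both orderings are possible: *at least one economist* > *each sculptor* and *each sculptor* > *at least one economist*.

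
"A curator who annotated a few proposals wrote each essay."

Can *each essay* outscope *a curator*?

The relative clause *who annotated a few proposals* modifies *a curator*, but *each essay* is not inside that relative clause — it is an argument of the matrix verb.
No island intervenes, so both surface and inverse scope are derivable.
So *each essay* > *a curator* is among the available readings.

Yes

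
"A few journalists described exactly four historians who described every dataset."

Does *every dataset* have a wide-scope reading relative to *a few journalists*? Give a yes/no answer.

*every dataset* sits inside the relative clause *who described every dataset* modifying *exactly four historians*.
A relative clause is a scope island — quantifier raising cannot cross its boundary.
There is no licit LF on which *every dataset* c-commands *a few journalists*.

No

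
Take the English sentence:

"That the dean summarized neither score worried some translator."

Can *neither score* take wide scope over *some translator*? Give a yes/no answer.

No

The DP *neither score* is contained in the sentential subject *that the dean summarized neither score*.
Subjects — clausal subjects included — are islands for extraction, and QR is no exception.
*neither score* > *some translator* would require crossing that boundary, which is illicit.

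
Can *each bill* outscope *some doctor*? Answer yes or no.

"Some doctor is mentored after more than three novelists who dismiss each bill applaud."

The DP *each bill* is contained in the relative clause *who dismiss each bill*, which is itself inside the adjunct *after more than three novelists who dismiss each bill applaud*.
Even if one barrier were somehow void, the other would still block QR.
Hence only narrow scope for *each bill* (under *some doctor*) survives.
(Only the surface reading survives: one fixed doctor with respect to all the relevant bills.)

No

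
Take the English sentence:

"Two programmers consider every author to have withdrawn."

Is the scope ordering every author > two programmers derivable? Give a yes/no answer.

Yes

*every author* is the subject of an ECM infinitive — the infinitival complement of an ECM verb is not a scope island, so *every author* can raise into the matrix clause.
Clause-internal QR can adjoin the lower DP above the subject, yielding the inverse reading.
So *every author* > *two programmers* is among the available readings.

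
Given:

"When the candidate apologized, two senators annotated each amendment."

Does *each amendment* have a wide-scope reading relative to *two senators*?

Yes

The adjunct clause does not contain *each amendment*, which is the matrix object.
With no island boundary between them, the object can take inverse scope over the subject via ordinary QR within the clause.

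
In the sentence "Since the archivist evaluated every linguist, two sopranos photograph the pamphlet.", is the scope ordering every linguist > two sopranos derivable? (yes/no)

The DP *every linguist* is contained in the adjunct clause *since the archivist evaluated every linguist*.
Adjunct clauses are scope islands: a quantifier inside an adjunct cannot raise into the matrix clause.
So *every linguist* cannot raise to a position above *two sopranos*.

No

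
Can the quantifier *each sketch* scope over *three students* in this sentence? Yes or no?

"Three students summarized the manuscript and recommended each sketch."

The target quantifier *each sketch* is part of one conjunct of the coordinate structure (*recommended each sketch*).
Asymmetric QR out of one conjunct violates the Coordinate Structure Constraint.
So *each sketch* cannot raise to a position above *three students*.

No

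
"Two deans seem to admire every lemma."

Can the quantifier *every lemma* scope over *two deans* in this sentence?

*every lemma* is the object of the infinitival complement of a raising predicate; raising infinitives are transparent for QR, so the two DPs are in effect clausemates.
Clause-internal QR can adjoin the lower DP above the subject, yielding the inverse reading.
So *every lemma* > *two deans* is among the available readings.

Yes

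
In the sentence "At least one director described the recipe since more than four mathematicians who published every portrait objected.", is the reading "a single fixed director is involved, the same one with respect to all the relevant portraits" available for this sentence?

The paraphrase describes the scope ordering *at least one director* > *every portrait*.
Nothing needs to raise for *at least one director* > *every portrait*, so no island constraint is at stake.

Yes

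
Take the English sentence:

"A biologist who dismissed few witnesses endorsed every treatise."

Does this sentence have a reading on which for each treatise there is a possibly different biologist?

Yes

This is the *every treatise* > *a biologist* reading.
The relative clause *who dismissed few witnesses* modifies *a biologist*, but *every treatise* is not inside that relative clause — it is an argument of the matrix verb.
QR within a single clause is free, so the lower quantifier may take scope over the higher one.
The sentence is scopally ambiguous between *a biologist* > *every treatise* and *every treatise* > *a biologist*.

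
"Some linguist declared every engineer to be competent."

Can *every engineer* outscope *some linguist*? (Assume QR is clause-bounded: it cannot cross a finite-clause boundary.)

*every engineer* is an ECM subject; ECM complements are not islands, and the embedded quantifier may take matrix scope.
Nothing blocks QR of the lower DP to a position above the higher one, so inverse scope is available.

Yes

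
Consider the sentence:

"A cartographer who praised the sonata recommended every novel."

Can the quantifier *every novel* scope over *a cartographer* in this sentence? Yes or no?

The relative clause *who praised the sonata* modifies *a cartographer*, but *every novel* is not inside that relative clause — it is an argument of the matrix verb.
With no island boundary between them, the object can take inverse scope over the subject via ordinary QR within the clause.

Yes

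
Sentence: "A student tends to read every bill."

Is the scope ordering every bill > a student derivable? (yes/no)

Raising constructions are monoclausal for scope purposes; *every bill* is not separated from *a student* by any island.
Nothing blocks QR of the lower DP to a position above the higher one, so inverse scope is available.

Yes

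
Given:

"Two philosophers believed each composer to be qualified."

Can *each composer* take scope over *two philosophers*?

This is an ECM construction: *each composer* is the infinitival subject, Case-marked by the matrix verb, and the infinitive is transparent for QR.
No island intervenes, so both surface and inverse scope are derivable.

Yes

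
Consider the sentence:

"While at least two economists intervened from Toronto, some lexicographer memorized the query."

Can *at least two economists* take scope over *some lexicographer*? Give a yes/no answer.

No

The target quantifier *at least two economists* is part of the adjunct clause *while at least two economists intervened from Toronto*.
Scope out of an adjunct clause is unavailable: QR respects the adjunct-island constraint.
So *at least two economists* cannot raise to a position above *some lexicographer*.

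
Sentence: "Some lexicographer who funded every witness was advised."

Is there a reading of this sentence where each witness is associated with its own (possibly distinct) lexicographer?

No

The described interpretation is the *every witness* > *some lexicographer* scoping.
The DP *every witness* is contained in the relative clause *who funded every witness*.
A relative clause is a scope island — quantifier raising cannot cross its boundary.
*every witness* > *some lexicographer* would require crossing that boundary, which is illicit.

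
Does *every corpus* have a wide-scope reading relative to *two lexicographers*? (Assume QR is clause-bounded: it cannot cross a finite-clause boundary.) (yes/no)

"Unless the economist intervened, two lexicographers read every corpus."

The adjunct clause does not contain *every corpus*, which is the matrix object.
Clause-internal QR can adjoin the lower DP above the subject, yielding the inverse reading.
Both orderings are possible: *two lexicographers* > *every corpus* and *every corpus* > *two lexicographers*.

Yes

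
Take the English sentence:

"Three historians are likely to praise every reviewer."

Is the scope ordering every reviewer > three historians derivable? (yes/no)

Yes

*every reviewer* is the object of the infinitival complement of a raising predicate; raising infinitives are transparent for QR, so the two DPs are in effect clausemates.
Clause-internal QR can adjoin the lower DP above the subject, yielding the inverse reading.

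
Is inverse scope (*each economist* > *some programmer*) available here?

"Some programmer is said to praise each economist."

Infinitival complements of raising predicates do not block QR; *each economist* and *some programmer* are effectively clausemates.
Nothing blocks QR of the lower DP to a position above the higher one, so inverse scope is available.

Yes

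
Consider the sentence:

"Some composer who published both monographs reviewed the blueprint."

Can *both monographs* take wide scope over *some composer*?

No

The DP *both monographs* is contained in the relative clause *who published both monographs*.
QR out of a relative clause is ruled out by the relative-clause island constraint.
Hence only narrow scope for *both monographs* (under *some composer*) survives.
(Only the surface reading survives: one fixed composer with respect to all the relevant monographs.)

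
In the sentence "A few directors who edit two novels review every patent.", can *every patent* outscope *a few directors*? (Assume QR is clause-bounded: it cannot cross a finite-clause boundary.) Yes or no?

Yes

The RC *who edit two novels* is an island, but *every patent* is not inside it — it is the matrix object, a clausemate of *a few directors*.
Clause-internal QR can adjoin the lower DP above the subject, yielding the inverse reading.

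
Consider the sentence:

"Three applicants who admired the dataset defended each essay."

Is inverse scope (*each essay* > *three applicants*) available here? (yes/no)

Yes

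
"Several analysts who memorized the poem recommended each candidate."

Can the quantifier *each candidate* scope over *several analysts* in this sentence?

Although the sentence contains a relative clause (*who memorized the poem*), *each candidate* is outside it, in the matrix VP.
Nothing blocks QR of the lower DP to a position above the higher one, so inverse scope is available.

Yes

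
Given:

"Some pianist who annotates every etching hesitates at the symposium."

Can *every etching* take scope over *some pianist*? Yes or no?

No

Structurally, *every etching* is inside the relative clause *who annotates every etching*.
A relative clause is a scope island — quantifier raising cannot cross its boundary.
So the wide-scope reading for *every etching* is blocked.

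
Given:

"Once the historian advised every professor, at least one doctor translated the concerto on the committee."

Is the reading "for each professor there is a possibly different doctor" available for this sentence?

This is the *every professor* > *at least one doctor* reading.
The DP *every professor* is contained in the adjunct clause *once the historian advised every professor*.
The adjunct-island constraint bars QR out of an adverbial clause.
There is no licit LF on which *every professor* c-commands *at least one doctor*.

No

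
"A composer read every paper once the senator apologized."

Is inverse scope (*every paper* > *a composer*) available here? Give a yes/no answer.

Yes

Although there is an adjunct clause, *every paper* is in the main clause, not inside the adjunct.
Clause-internal QR can adjoin the lower DP above the subject, yielding the inverse reading.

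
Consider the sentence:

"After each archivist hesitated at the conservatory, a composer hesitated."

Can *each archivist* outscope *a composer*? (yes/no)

Structurally, *each archivist* is inside the adjunct clause *after each archivist hesitated at the conservatory*.
Since the clause is an adjunct (not a complement), the Adjunct Condition blocks QR across its edge.
So *each archivist* cannot raise to a position above *a composer*.

No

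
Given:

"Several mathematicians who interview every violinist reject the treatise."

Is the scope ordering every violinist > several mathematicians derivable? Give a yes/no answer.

No

*every violinist* sits inside the relative clause *who interview every violinist*.
QR out of a relative clause is ruled out by the relative-clause island constraint.
So the wide-scope reading for *every violinist* is blocked.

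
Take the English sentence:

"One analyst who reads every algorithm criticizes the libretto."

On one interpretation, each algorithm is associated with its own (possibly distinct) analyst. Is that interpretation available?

The paraphrase describes the scope ordering *every algorithm* > *one analyst*.
*every algorithm* sits inside the relative clause *who reads every algorithm*.
A relative clause is a scope island — quantifier raising cannot cross its boundary.
The inverse ordering *every algorithm* > *one analyst* is therefore underivable.

No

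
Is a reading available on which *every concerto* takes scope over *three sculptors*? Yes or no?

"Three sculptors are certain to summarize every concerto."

Yes

Raising constructions are monoclausal for scope purposes; *every concerto* is not separated from *three sculptors* by any island.
Since no island is crossed, the inverse ordering is licensed alongside surface scope.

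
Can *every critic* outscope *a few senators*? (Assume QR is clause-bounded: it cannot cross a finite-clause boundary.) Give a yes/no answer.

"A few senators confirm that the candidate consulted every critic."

No

*every critic* occurs within the finite complement clause *that the candidate consulted every critic*.
Under clause-bounded QR, a quantifier in an embedded finite clause cannot raise into the matrix clause.
*every critic* is confined to the island and cannot take scope over *a few senators*.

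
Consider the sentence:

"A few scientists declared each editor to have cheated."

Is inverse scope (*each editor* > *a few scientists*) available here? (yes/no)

Yes

ECM infinitives lack a CP barrier, so *each editor* can QR over the matrix subject *a few scientists*.
Clause-internal QR can adjoin the lower DP above the subject, yielding the inverse reading.
The sentence is scopally ambiguous between *a few scientists* > *each editor* and *each editor* > *a few scientists*.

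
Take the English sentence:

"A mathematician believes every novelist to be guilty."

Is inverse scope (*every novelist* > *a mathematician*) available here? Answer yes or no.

Yes

*every novelist* is the subject of an ECM infinitive — the infinitival complement of an ECM verb is not a scope island, so *every novelist* can raise into the matrix clause.
Nothing blocks QR of the lower DP to a position above the higher one, so inverse scope is available.
The sentence is scopally ambiguous between *a mathematician* > *every novelist* and *every novelist* > *a mathematician*.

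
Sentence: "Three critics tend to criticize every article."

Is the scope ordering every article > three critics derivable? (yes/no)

Yes

*every article* is inside a raising infinitive, which is transparent to QR (no CP barrier), so it behaves as a matrix argument.
QR within a single clause is free, so the lower quantifier may take scope over the higher one.
The sentence is scopally ambiguous between *three critics* > *every article* and *every article* > *three critics*.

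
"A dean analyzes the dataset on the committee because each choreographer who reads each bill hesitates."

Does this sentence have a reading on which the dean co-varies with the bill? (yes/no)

The paraphrase describes the scope ordering *each bill* > *a dean*.
*each bill* occurs within the relative clause *who reads each bill*, which is itself inside the adjunct *because each choreographer who reads each bill hesitates*.
Both the relative clause and the enclosing adjunct are scope islands; QR cannot cross either.
The inverse ordering *each bill* > *a dean* is therefore underivable.
(Only the surface reading survives: one fixed dean with respect to all the relevant bills.)

No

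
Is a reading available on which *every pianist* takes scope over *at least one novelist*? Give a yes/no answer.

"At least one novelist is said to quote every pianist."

Yes

Infinitival complements of raising predicates do not block QR; *every pianist* and *at least one novelist* are effectively clausemates.
Ordinary QR to a clause-peripheral position gives the wide-scope LF for the lower DP.
So *every pianist* > *at least one novelist* is among the available readings.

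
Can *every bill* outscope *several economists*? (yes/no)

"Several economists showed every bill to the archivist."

Yes

*every bill* and *several economists* are in the same minimal clause.
Clause-internal QR can adjoin the lower DP above the subject, yielding the inverse reading.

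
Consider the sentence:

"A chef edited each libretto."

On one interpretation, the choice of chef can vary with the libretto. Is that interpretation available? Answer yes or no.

The paraphrase describes the scope ordering *each libretto* > *a chef*.
*each libretto* is the matrix object and *a chef* the matrix subject; the two are clausemates.
QR within a single clause is free, so the lower quantifier may take scope over the higher one.
Both orderings are possible: *a chef* > *each libretto* and *each libretto* > *a chef*.

Yes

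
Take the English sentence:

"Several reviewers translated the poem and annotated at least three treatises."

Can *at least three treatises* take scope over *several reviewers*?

*at least three treatises* sits inside one conjunct of the coordinate structure (*annotated at least three treatises*).
A quantifier cannot raise out of one conjunct of a coordination across the whole coordinate structure — the CSC applies to QR.
So *at least three treatises* cannot raise to a position above *several reviewers*.

No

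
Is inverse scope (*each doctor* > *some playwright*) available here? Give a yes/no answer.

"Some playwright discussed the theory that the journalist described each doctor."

No

The DP *each doctor* is contained in the complex NP *the theory that the journalist described each doctor*.
Since the clause is the complement of a nominal head, the CNPC blocks scope extraction.
So *each doctor* cannot raise to a position above *some playwright*.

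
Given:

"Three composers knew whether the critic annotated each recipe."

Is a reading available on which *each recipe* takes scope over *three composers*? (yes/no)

*each recipe* occurs within the embedded question *whether the critic annotated each recipe*.
Embedded questions are wh-islands: a quantifier inside an indirect question cannot QR into the matrix clause.
Hence only narrow scope for *each recipe* (under *three composers*) survives.

No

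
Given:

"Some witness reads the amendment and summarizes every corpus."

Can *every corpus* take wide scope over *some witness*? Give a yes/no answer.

No

*every corpus* is embedded in one conjunct of the coordinate structure (*summarizes every corpus*).
The Coordinate Structure Constraint blocks movement (including QR) out of a single conjunct.
So the wide-scope reading for *every corpus* is blocked.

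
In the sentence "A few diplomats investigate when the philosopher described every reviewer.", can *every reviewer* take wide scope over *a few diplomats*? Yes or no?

No

*every reviewer* sits inside the embedded question *when the philosopher described every reviewer*.
Embedded questions are wh-islands: a quantifier inside an indirect question cannot QR into the matrix clause.
So the wide-scope reading for *every reviewer* is blocked.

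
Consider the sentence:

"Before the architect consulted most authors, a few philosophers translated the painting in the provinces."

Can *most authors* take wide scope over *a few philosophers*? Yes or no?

*most authors* occurs within the adjunct clause *before the architect consulted most authors*.
Since the clause is an adjunct (not a complement), the Adjunct Condition blocks QR across its edge.
*most authors* is confined to the island and cannot take scope over *a few philosophers*.

No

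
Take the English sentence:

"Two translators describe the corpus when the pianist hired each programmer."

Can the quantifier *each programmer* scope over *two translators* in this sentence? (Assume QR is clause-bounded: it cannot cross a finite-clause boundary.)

No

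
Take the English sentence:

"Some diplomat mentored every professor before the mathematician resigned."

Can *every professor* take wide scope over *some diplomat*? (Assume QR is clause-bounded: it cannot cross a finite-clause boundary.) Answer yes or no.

Yes

*every professor* is a matrix argument; the adjunct is an island but the target quantifier is outside it.
Since no island is crossed, the inverse ordering is licensed alongside surface scope.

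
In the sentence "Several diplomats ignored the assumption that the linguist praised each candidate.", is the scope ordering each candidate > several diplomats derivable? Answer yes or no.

The DP *each candidate* is contained in the complex NP *the assumption that the linguist praised each candidate*.
The Complex NP Constraint bars QR out of the complement clause of a noun.
The inverse ordering *each candidate* > *several diplomats* is therefore underivable.

No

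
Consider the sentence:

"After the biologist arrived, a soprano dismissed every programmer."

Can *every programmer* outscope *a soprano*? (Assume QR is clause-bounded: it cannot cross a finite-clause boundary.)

Yes

*every programmer* is a matrix argument; the adjunct is an island but the target quantifier is outside it.
Ordinary QR to a clause-peripheral position gives the wide-scope LF for the lower DP.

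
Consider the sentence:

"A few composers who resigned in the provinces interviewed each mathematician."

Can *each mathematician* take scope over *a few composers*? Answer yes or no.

*each mathematician* is a matrix argument; only *a few composers* is modified by the relative clause *who resigned in the provinces*, so the RC island is irrelevant to the target quantifier.
Since no island is crossed, the inverse ordering is licensed alongside surface scope.

Yes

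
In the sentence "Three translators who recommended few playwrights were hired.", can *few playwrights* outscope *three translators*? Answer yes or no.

The target quantifier *few playwrights* is part of the relative clause *who recommended few playwrights*.
The relative clause forms an island for QR, so the quantifier is confined to the head noun's restrictor.
The inverse ordering *few playwrights* > *three translators* is therefore underivable.

No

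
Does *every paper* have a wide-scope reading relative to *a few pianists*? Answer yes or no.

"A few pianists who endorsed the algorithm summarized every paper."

Although the sentence contains a relative clause (*who endorsed the algorithm*), *every paper* is outside it, in the matrix VP.
QR within a single clause is free, so the lower quantifier may take scope over the higher one.
The sentence is scopally ambiguous between *a few pianists* > *every paper* and *every paper* > *a few pianists*.

Yes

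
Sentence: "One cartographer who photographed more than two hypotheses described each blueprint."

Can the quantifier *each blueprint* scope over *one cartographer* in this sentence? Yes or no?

Yes

The RC *who photographed more than two hypotheses* is an island, but *each blueprint* is not inside it — it is the matrix object, a clausemate of *one cartographer*.
Ordinary QR to a clause-peripheral position gives the wide-scope LF for the lower DP.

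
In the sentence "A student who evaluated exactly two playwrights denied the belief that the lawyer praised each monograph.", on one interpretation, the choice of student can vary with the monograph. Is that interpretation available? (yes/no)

No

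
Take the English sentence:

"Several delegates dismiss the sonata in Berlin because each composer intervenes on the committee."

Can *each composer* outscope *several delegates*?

*each composer* is embedded in the adjunct clause *because each composer intervenes on the committee*.
Adjuncts are opaque for quantifier raising; a quantifier in an adjunct stays inside it.
So *each composer* cannot raise to a position above *several delegates*.

No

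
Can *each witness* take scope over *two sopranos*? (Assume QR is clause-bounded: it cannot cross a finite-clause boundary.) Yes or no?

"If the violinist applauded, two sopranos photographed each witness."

*each witness* is a matrix argument; the adjunct is an island but the target quantifier is outside it.
QR within a single clause is free, so the lower quantifier may take scope over the higher one.

Yes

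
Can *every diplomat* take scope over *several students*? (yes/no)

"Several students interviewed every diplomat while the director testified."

Yes

*every diplomat* is a matrix argument; the adjunct is an island but the target quantifier is outside it.
Ordinary QR to a clause-peripheral position gives the wide-scope LF for the lower DP.
So *every diplomat* > *several students* is among the available readings.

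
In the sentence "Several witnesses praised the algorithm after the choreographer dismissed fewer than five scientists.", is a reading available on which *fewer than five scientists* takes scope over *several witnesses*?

No

The DP *fewer than five scientists* is contained in the adjunct clause *after the choreographer dismissed fewer than five scientists*.
Adjuncts are opaque for quantifier raising; a quantifier in an adjunct stays inside it.
Hence only narrow scope for *fewer than five scientists* (under *several witnesses*) survives.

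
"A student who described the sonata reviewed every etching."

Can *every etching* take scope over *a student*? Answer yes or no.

Yes

The relative clause *who described the sonata* modifies *a student*, but *every etching* is not inside that relative clause — it is an argument of the matrix verb.
Clause-internal QR can adjoin the lower DP above the subject, yielding the inverse reading.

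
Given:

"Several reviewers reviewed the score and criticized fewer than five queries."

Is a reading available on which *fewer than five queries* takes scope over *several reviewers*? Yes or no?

No

*fewer than five queries* sits inside one conjunct of the coordinate structure (*criticized fewer than five queries*).
Coordinate structures are islands for non-across-the-board movement, QR included.
*fewer than five queries* > *several reviewers* would require crossing that boundary, which is illicit.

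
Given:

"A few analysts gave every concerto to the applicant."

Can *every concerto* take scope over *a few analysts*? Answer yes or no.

Yes

*every concerto* and *a few analysts* are in the same minimal clause.
Clause-internal QR can adjoin the lower DP above the subject, yielding the inverse reading.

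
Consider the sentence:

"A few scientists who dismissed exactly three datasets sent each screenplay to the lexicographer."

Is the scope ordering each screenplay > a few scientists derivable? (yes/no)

Although the sentence contains a relative clause (*who dismissed exactly three datasets*), *each screenplay* is outside it, in the matrix VP.
Clause-internal QR can adjoin the lower DP above the subject, yielding the inverse reading.
The sentence is scopally ambiguous between *a few scientists* > *each screenplay* and *each screenplay* > *a few scientists*.

Yes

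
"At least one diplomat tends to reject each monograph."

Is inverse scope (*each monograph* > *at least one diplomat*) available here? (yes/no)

*each monograph* is the object of the infinitival complement of a raising predicate; raising infinitives are transparent for QR, so the two DPs are in effect clausemates.
Clause-internal QR can adjoin the lower DP above the subject, yielding the inverse reading.
The sentence is scopally ambiguous between *at least one diplomat* > *each monograph* and *each monograph* > *at least one diplomat*.

Yes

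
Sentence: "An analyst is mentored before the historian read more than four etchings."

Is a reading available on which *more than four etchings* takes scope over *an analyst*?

No

The DP *more than four etchings* is contained in the adjunct clause *before the historian read more than four etchings*.
Adverbial clauses are not L-marked, so they are barriers for QR — the quantifier cannot escape the adjunct.
So the wide-scope reading for *more than four etchings* is blocked.
(Only the surface reading survives: one fixed analyst with respect to all the relevant etchings.)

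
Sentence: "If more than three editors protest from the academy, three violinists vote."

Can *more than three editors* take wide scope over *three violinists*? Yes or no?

No

*more than three editors* is embedded in the adjunct clause *if more than three editors protest from the academy*.
Since the clause is an adjunct (not a complement), the Adjunct Condition blocks QR across its edge.
There is no licit LF on which *more than three editors* c-commands *three violinists*.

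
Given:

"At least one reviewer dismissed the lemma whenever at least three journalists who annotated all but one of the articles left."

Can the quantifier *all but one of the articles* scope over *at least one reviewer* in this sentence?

No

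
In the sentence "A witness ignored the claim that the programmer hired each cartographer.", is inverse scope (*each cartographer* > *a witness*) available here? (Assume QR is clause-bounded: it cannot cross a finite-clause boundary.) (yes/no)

No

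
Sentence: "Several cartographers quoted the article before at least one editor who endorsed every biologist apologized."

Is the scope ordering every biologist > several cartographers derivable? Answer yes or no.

Structurally, *every biologist* is inside the relative clause *who endorsed every biologist*, which is itself inside the adjunct *before at least one editor who endorsed every biologist apologized*.
Even if one barrier were somehow void, the other would still block QR.
*every biologist* > *several cartographers* would require crossing that boundary, which is illicit.

No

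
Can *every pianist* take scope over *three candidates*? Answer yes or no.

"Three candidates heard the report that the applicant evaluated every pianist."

No

*every pianist* is embedded in the complex NP *the report that the applicant evaluated every pianist*.
Since the clause is the complement of a nominal head, the CNPC blocks scope extraction.
*every pianist* > *three candidates* would require crossing that boundary, which is illicit.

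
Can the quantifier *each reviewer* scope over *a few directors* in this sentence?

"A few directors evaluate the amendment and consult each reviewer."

*each reviewer* occurs within one conjunct of the coordinate structure (*consult each reviewer*).
Coordinate structures are islands for non-across-the-board movement, QR included.
*each reviewer* is confined to the island and cannot take scope over *a few directors*.

No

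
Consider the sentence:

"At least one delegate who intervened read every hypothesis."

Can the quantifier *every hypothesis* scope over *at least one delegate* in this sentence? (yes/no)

Although the sentence contains a relative clause (*who intervened*), *every hypothesis* is outside it, in the matrix VP.
Clause-internal QR can adjoin the lower DP above the subject, yielding the inverse reading.

Yes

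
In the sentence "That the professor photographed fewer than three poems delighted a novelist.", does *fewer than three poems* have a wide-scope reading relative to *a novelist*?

No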